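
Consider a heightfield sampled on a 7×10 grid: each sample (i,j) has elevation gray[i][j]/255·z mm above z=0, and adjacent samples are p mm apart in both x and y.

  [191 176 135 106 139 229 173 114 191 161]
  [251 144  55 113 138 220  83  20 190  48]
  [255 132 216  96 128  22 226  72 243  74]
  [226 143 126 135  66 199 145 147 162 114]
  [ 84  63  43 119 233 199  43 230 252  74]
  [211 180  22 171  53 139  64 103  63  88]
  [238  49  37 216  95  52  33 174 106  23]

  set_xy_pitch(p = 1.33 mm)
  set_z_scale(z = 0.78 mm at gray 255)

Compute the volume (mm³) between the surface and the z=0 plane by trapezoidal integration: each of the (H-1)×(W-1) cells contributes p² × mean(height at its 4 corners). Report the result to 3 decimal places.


38.288

height_mm = gray/255 × 0.78; cell vol = 1.33² × mean(4 corners)
unit = 1.33² × 0.78 / (4×255) = 0.00135269 mm³ per gray-sum
row 0: Σ corner-gray over 9 cells = 5103  → 6.9028
row 1: Σ corner-gray over 9 cells = 4824  → 6.5254
row 2: Σ corner-gray over 9 cells = 5185  → 7.0137
row 3: Σ corner-gray over 9 cells = 5108  → 6.9095
row 4: Σ corner-gray over 9 cells = 4411  → 5.9667
row 5: Σ corner-gray over 9 cells = 3674  → 4.9698
Σ rows: total corner-gray = 28305  → 38.2878 mm³


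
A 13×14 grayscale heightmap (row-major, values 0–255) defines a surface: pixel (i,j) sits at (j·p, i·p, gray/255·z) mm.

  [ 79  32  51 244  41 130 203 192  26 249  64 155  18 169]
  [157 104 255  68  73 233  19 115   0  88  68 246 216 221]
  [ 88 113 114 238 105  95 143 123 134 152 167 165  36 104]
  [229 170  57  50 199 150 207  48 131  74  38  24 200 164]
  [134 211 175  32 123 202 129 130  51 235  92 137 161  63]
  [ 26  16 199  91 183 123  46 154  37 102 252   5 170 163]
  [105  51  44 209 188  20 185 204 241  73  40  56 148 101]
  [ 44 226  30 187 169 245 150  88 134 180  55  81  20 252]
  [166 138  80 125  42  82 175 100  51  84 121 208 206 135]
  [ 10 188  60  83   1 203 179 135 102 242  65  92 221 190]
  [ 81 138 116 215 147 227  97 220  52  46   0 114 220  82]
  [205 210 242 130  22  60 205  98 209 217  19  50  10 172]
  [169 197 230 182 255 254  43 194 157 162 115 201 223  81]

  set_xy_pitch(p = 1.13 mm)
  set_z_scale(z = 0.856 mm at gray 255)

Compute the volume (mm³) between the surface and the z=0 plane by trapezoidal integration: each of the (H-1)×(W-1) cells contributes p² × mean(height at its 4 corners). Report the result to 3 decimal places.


height_mm = gray/255 × 0.856; cell vol = 1.13² × mean(4 corners)
unit = 1.13² × 0.856 / (4×255) = 0.00107159 mm³ per gray-sum
row 0: Σ corner-gray over 13 cells = 6406  → 6.8646
row 1: Σ corner-gray over 13 cells = 6710  → 7.1904
row 2: Σ corner-gray over 13 cells = 6451  → 6.9129
row 3: Σ corner-gray over 13 cells = 6642  → 7.1175
row 4: Σ corner-gray over 13 cells = 6498  → 6.9632
row 5: Σ corner-gray over 13 cells = 6069  → 6.5035
row 6: Σ corner-gray over 13 cells = 6550  → 7.0189
row 7: Σ corner-gray over 13 cells = 6551  → 7.0200
row 8: Σ corner-gray over 13 cells = 6467  → 6.9300
row 9: Σ corner-gray over 13 cells = 6689  → 7.1679
row 10: Σ corner-gray over 13 cells = 6668  → 7.1454
row 11: Σ corner-gray over 13 cells = 7997  → 8.5695
Σ rows: total corner-gray = 79698  → 85.4039 mm³

85.404


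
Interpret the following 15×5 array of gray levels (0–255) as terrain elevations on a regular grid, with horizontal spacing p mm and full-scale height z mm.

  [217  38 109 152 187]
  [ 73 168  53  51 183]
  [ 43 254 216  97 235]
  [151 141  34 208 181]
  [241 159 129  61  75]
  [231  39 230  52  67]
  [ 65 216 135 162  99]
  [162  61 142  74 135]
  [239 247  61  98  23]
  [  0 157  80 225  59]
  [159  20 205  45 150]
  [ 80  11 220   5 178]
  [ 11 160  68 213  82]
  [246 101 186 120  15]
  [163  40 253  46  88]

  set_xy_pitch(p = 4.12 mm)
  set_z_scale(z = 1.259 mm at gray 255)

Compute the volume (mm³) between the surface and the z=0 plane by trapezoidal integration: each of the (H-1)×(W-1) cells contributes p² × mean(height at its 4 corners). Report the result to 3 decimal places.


584.826

height_mm = gray/255 × 1.259; cell vol = 4.12² × mean(4 corners)
unit = 4.12² × 1.259 / (4×255) = 0.0209517 mm³ per gray-sum
row 0: Σ corner-gray over 4 cells = 1802  → 37.7550
row 1: Σ corner-gray over 4 cells = 2212  → 46.3452
row 2: Σ corner-gray over 4 cells = 2510  → 52.5889
row 3: Σ corner-gray over 4 cells = 2112  → 44.2501
row 4: Σ corner-gray over 4 cells = 1954  → 40.9397
row 5: Σ corner-gray over 4 cells = 2130  → 44.6272
row 6: Σ corner-gray over 4 cells = 2041  → 42.7625
row 7: Σ corner-gray over 4 cells = 1925  → 40.3321
row 8: Σ corner-gray over 4 cells = 2057  → 43.0977
row 9: Σ corner-gray over 4 cells = 1832  → 38.3836
row 10: Σ corner-gray over 4 cells = 1579  → 33.0828
row 11: Σ corner-gray over 4 cells = 1705  → 35.7227
row 12: Σ corner-gray over 4 cells = 2050  → 42.9511
row 13: Σ corner-gray over 4 cells = 2004  → 41.9873
Σ rows: total corner-gray = 27913  → 584.8258 mm³


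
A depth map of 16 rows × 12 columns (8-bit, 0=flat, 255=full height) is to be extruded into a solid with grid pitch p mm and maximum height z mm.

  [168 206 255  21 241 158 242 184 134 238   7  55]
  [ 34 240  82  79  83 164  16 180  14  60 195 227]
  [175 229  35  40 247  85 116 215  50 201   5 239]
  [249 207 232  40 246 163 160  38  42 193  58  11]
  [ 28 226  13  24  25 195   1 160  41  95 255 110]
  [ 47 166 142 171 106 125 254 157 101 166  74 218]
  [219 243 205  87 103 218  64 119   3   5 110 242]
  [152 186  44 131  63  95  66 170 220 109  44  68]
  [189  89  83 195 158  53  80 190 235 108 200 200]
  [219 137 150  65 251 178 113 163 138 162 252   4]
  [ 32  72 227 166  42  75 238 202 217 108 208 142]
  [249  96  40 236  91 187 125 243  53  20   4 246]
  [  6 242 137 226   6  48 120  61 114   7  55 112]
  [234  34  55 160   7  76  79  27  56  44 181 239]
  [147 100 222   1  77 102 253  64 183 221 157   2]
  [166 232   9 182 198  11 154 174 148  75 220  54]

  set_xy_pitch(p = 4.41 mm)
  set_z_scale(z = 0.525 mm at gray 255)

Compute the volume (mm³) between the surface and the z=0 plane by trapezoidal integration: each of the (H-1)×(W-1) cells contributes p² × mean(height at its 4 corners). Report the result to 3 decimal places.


838.332

height_mm = gray/255 × 0.525; cell vol = 4.41² × mean(4 corners)
unit = 4.41² × 0.525 / (4×255) = 0.0100101 mm³ per gray-sum
row 0: Σ corner-gray over 11 cells = 6082  → 60.8811
row 1: Σ corner-gray over 11 cells = 5347  → 53.5237
row 2: Σ corner-gray over 11 cells = 5878  → 58.8391
row 3: Σ corner-gray over 11 cells = 5226  → 52.3125
row 4: Σ corner-gray over 11 cells = 5397  → 54.0242
row 5: Σ corner-gray over 11 cells = 5964  → 59.6999
row 6: Σ corner-gray over 11 cells = 5251  → 52.5628
row 7: Σ corner-gray over 11 cells = 5647  → 56.5268
row 8: Σ corner-gray over 11 cells = 6612  → 66.1865
row 9: Σ corner-gray over 11 cells = 6725  → 67.3176
row 10: Σ corner-gray over 11 cells = 5969  → 59.7500
row 11: Σ corner-gray over 11 cells = 4835  → 48.3986
row 12: Σ corner-gray over 11 cells = 4061  → 40.6508
row 13: Σ corner-gray over 11 cells = 4820  → 48.2484
row 14: Σ corner-gray over 11 cells = 5935  → 59.4097
Σ rows: total corner-gray = 83749  → 838.3318 mm³


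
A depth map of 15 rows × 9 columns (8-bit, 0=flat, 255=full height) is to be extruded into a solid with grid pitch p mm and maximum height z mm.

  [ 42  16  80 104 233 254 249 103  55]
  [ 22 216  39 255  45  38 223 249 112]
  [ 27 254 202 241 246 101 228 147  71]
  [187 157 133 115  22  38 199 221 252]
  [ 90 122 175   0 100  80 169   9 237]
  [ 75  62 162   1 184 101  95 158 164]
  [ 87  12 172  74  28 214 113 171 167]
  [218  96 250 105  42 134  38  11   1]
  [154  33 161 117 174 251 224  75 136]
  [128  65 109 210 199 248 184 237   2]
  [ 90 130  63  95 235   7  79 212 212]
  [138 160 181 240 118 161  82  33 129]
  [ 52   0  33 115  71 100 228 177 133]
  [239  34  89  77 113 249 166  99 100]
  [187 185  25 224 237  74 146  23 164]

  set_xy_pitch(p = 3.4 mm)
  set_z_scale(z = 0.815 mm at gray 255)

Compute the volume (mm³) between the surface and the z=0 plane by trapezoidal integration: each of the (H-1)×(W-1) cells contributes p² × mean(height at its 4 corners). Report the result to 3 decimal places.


538.719

height_mm = gray/255 × 0.815; cell vol = 3.4² × mean(4 corners)
unit = 3.4² × 0.815 / (4×255) = 0.00923667 mm³ per gray-sum
row 0: Σ corner-gray over 8 cells = 4439  → 41.0016
row 1: Σ corner-gray over 8 cells = 5200  → 48.0307
row 2: Σ corner-gray over 8 cells = 5145  → 47.5226
row 3: Σ corner-gray over 8 cells = 3846  → 35.5242
row 4: Σ corner-gray over 8 cells = 3402  → 31.4231
row 5: Σ corner-gray over 8 cells = 3587  → 33.1319
row 6: Σ corner-gray over 8 cells = 3393  → 31.3400
row 7: Σ corner-gray over 8 cells = 3931  → 36.3093
row 8: Σ corner-gray over 8 cells = 4994  → 46.1279
row 9: Σ corner-gray over 8 cells = 4578  → 42.2855
row 10: Σ corner-gray over 8 cells = 4161  → 38.4338
row 11: Σ corner-gray over 8 cells = 3850  → 35.5612
row 12: Σ corner-gray over 8 cells = 3626  → 33.4922
row 13: Σ corner-gray over 8 cells = 4172  → 38.5354
Σ rows: total corner-gray = 58324  → 538.7193 mm³


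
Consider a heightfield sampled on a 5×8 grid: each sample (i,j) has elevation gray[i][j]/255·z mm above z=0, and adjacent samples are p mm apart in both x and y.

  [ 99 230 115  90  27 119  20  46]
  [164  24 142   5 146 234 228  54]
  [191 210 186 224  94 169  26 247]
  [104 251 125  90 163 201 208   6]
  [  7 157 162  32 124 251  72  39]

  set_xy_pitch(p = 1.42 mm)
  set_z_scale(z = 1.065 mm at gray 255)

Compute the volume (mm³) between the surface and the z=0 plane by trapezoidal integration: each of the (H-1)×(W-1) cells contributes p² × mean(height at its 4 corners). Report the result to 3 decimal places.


32.475

height_mm = gray/255 × 1.065; cell vol = 1.42² × mean(4 corners)
unit = 1.42² × 1.065 / (4×255) = 0.00210536 mm³ per gray-sum
row 0: Σ corner-gray over 7 cells = 3123  → 6.5750
row 1: Σ corner-gray over 7 cells = 4032  → 8.4888
row 2: Σ corner-gray over 7 cells = 4442  → 9.3520
row 3: Σ corner-gray over 7 cells = 3828  → 8.0593
Σ rows: total corner-gray = 15425  → 32.4752 mm³


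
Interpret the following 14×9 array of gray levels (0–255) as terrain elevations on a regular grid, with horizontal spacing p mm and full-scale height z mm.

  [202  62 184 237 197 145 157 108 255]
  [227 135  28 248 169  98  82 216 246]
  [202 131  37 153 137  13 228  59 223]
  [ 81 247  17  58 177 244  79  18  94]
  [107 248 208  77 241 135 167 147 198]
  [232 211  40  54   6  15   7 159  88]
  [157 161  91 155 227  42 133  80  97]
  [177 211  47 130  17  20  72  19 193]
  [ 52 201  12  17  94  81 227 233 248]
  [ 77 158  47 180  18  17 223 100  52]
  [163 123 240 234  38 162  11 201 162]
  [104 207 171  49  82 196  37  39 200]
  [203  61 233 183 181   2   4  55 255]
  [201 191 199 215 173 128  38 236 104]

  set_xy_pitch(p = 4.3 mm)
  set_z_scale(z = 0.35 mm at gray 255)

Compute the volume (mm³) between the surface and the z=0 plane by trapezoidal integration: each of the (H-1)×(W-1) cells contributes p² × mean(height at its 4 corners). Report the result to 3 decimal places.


331.328

height_mm = gray/255 × 0.35; cell vol = 4.3² × mean(4 corners)
unit = 4.3² × 0.35 / (4×255) = 0.00634461 mm³ per gray-sum
row 0: Σ corner-gray over 8 cells = 5062  → 32.1164
row 1: Σ corner-gray over 8 cells = 4366  → 27.7006
row 2: Σ corner-gray over 8 cells = 3796  → 24.0841
row 3: Σ corner-gray over 8 cells = 4606  → 29.2233
row 4: Σ corner-gray over 8 cells = 4055  → 25.7274
row 5: Σ corner-gray over 8 cells = 3336  → 21.1656
row 6: Σ corner-gray over 8 cells = 3434  → 21.7874
row 7: Σ corner-gray over 8 cells = 3432  → 21.7747
row 8: Σ corner-gray over 8 cells = 3645  → 23.1261
row 9: Σ corner-gray over 8 cells = 3958  → 25.1120
row 10: Σ corner-gray over 8 cells = 4209  → 26.7045
row 11: Σ corner-gray over 8 cells = 3762  → 23.8684
row 12: Σ corner-gray over 8 cells = 4561  → 28.9378
Σ rows: total corner-gray = 52222  → 331.3281 mm³


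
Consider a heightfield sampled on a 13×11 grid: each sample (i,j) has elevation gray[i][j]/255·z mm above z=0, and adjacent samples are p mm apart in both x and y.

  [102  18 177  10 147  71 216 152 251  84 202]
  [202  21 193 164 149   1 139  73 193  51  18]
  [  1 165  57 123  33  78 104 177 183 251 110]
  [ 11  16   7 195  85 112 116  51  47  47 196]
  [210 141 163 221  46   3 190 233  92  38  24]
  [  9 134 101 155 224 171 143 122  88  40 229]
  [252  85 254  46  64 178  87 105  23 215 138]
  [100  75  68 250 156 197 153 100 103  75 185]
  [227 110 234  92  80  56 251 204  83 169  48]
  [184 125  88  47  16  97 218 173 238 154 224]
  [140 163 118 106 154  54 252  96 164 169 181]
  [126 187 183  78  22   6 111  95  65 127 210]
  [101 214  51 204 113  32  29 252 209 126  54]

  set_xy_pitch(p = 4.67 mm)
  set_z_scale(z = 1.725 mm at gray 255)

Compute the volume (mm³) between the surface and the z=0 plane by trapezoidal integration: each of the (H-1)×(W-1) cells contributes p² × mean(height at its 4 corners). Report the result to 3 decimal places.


height_mm = gray/255 × 1.725; cell vol = 4.67² × mean(4 corners)
unit = 4.67² × 1.725 / (4×255) = 0.0368827 mm³ per gray-sum
row 0: Σ corner-gray over 10 cells = 4744  → 174.9715
row 1: Σ corner-gray over 10 cells = 4641  → 171.1726
row 2: Σ corner-gray over 10 cells = 4012  → 147.9734
row 3: Σ corner-gray over 10 cells = 4047  → 149.2643
row 4: Σ corner-gray over 10 cells = 5082  → 187.4379
row 5: Σ corner-gray over 10 cells = 5098  → 188.0280
row 6: Σ corner-gray over 10 cells = 5143  → 189.6877
row 7: Σ corner-gray over 10 cells = 5472  → 201.8221
row 8: Σ corner-gray over 10 cells = 5553  → 204.8096
row 9: Σ corner-gray over 10 cells = 5593  → 206.2849
row 10: Σ corner-gray over 10 cells = 4957  → 182.8275
row 11: Σ corner-gray over 10 cells = 4699  → 173.3118
Σ rows: total corner-gray = 59041  → 2177.5914 mm³

2177.591


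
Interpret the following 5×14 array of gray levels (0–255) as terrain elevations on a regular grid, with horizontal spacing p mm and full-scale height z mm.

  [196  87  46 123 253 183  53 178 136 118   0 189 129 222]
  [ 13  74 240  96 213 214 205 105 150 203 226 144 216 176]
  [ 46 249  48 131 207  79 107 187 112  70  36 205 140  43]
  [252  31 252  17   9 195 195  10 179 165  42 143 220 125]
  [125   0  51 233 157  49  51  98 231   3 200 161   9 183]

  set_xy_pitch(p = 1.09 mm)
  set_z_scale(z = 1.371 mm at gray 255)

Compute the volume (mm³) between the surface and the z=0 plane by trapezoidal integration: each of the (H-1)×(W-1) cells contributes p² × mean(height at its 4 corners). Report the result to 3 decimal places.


height_mm = gray/255 × 1.371; cell vol = 1.09² × mean(4 corners)
unit = 1.09² × 1.371 / (4×255) = 0.00159695 mm³ per gray-sum
row 0: Σ corner-gray over 13 cells = 7769  → 12.4067
row 1: Σ corner-gray over 13 cells = 7592  → 12.1240
row 2: Σ corner-gray over 13 cells = 6524  → 10.4185
row 3: Σ corner-gray over 13 cells = 6087  → 9.7206
Σ rows: total corner-gray = 27972  → 44.6698 mm³

44.670


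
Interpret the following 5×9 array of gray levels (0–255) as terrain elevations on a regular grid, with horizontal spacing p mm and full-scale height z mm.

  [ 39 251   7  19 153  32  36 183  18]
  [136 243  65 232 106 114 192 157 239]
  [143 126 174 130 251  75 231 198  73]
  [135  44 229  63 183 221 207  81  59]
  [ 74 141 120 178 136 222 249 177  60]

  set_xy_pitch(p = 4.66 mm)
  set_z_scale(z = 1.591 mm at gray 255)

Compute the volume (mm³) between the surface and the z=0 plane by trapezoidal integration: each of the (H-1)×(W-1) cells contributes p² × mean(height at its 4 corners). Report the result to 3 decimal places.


638.726

height_mm = gray/255 × 1.591; cell vol = 4.66² × mean(4 corners)
unit = 4.66² × 1.591 / (4×255) = 0.0338721 mm³ per gray-sum
row 0: Σ corner-gray over 8 cells = 4012  → 135.8948
row 1: Σ corner-gray over 8 cells = 5179  → 175.4235
row 2: Σ corner-gray over 8 cells = 4836  → 163.8054
row 3: Σ corner-gray over 8 cells = 4830  → 163.6021
Σ rows: total corner-gray = 18857  → 638.7258 mm³


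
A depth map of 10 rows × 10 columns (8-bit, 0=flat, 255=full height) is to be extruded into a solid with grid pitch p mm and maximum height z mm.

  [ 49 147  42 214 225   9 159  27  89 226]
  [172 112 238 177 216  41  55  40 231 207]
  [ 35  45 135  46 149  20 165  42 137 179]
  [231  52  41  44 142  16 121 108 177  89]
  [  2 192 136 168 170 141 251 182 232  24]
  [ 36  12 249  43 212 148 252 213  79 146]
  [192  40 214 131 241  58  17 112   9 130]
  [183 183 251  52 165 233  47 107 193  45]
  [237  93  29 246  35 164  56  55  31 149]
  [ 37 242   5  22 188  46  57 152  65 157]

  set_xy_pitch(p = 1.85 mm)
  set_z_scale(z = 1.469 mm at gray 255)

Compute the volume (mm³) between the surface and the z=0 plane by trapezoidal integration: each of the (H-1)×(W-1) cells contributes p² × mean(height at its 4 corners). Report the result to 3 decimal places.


196.813

height_mm = gray/255 × 1.469; cell vol = 1.85² × mean(4 corners)
unit = 1.85² × 1.469 / (4×255) = 0.00492907 mm³ per gray-sum
row 0: Σ corner-gray over 9 cells = 4698  → 23.1568
row 1: Σ corner-gray over 9 cells = 4291  → 21.1506
row 2: Σ corner-gray over 9 cells = 3414  → 16.8278
row 3: Σ corner-gray over 9 cells = 4692  → 23.1272
row 4: Σ corner-gray over 9 cells = 5568  → 27.4451
row 5: Σ corner-gray over 9 cells = 4564  → 22.4963
row 6: Σ corner-gray over 9 cells = 4656  → 22.9498
row 7: Σ corner-gray over 9 cells = 4494  → 22.1512
row 8: Σ corner-gray over 9 cells = 3552  → 17.5081
Σ rows: total corner-gray = 39929  → 196.8129 mm³


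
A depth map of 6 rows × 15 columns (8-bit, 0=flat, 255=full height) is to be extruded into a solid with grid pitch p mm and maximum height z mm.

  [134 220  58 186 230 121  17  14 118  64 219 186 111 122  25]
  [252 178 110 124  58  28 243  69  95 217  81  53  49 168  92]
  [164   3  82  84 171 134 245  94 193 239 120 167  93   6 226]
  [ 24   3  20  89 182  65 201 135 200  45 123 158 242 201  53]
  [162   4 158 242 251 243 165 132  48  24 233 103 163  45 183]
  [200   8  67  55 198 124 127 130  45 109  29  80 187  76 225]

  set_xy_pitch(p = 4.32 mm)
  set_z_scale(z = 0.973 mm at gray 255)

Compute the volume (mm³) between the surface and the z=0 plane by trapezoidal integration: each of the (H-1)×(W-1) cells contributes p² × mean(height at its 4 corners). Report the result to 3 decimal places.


height_mm = gray/255 × 0.973; cell vol = 4.32² × mean(4 corners)
unit = 4.32² × 0.973 / (4×255) = 0.0178025 mm³ per gray-sum
row 0: Σ corner-gray over 14 cells = 6781  → 120.7185
row 1: Σ corner-gray over 14 cells = 6942  → 123.5847
row 2: Σ corner-gray over 14 cells = 7057  → 125.6320
row 3: Σ corner-gray over 14 cells = 7372  → 131.2398
row 4: Σ corner-gray over 14 cells = 6862  → 122.1605
Σ rows: total corner-gray = 35014  → 623.3355 mm³

623.336


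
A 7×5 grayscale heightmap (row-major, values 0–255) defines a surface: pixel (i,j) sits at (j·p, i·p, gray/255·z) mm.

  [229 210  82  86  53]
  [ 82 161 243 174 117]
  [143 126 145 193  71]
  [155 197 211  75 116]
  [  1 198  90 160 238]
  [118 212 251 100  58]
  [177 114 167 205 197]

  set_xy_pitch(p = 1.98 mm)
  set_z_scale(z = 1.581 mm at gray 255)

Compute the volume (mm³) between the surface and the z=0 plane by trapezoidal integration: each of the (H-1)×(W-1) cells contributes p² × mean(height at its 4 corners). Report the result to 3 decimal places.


height_mm = gray/255 × 1.581; cell vol = 1.98² × mean(4 corners)
unit = 1.98² × 1.581 / (4×255) = 0.00607662 mm³ per gray-sum
row 0: Σ corner-gray over 4 cells = 2393  → 14.5414
row 1: Σ corner-gray over 4 cells = 2497  → 15.1733
row 2: Σ corner-gray over 4 cells = 2379  → 14.4563
row 3: Σ corner-gray over 4 cells = 2372  → 14.4137
row 4: Σ corner-gray over 4 cells = 2437  → 14.8087
row 5: Σ corner-gray over 4 cells = 2648  → 16.0909
Σ rows: total corner-gray = 14726  → 89.4843 mm³

89.484


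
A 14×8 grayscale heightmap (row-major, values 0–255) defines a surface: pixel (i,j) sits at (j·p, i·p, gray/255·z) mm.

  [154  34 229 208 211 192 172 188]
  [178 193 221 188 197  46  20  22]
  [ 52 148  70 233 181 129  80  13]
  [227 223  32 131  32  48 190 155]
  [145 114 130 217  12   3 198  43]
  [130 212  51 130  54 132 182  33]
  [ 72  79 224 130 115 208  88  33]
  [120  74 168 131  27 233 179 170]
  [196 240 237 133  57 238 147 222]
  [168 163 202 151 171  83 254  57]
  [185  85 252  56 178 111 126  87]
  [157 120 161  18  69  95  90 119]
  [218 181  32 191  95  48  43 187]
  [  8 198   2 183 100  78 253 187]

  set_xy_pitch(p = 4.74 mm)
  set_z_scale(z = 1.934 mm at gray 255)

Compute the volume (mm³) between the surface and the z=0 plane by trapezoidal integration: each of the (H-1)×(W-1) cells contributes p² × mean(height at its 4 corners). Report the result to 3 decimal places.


2051.419

height_mm = gray/255 × 1.934; cell vol = 4.74² × mean(4 corners)
unit = 4.74² × 1.934 / (4×255) = 0.0426003 mm³ per gray-sum
row 0: Σ corner-gray over 7 cells = 4364  → 185.9078
row 1: Σ corner-gray over 7 cells = 3677  → 156.6414
row 2: Σ corner-gray over 7 cells = 3441  → 146.5877
row 3: Σ corner-gray over 7 cells = 3230  → 137.5991
row 4: Σ corner-gray over 7 cells = 3221  → 137.2157
row 5: Σ corner-gray over 7 cells = 3478  → 148.1640
row 6: Σ corner-gray over 7 cells = 3707  → 157.9194
row 7: Σ corner-gray over 7 cells = 4436  → 188.9751
row 8: Σ corner-gray over 7 cells = 4795  → 204.2686
row 9: Σ corner-gray over 7 cells = 4161  → 177.2600
row 10: Σ corner-gray over 7 cells = 3270  → 139.3031
row 11: Σ corner-gray over 7 cells = 2967  → 126.3952
row 12: Σ corner-gray over 7 cells = 3408  → 145.1819
Σ rows: total corner-gray = 48155  → 2051.4190 mm³


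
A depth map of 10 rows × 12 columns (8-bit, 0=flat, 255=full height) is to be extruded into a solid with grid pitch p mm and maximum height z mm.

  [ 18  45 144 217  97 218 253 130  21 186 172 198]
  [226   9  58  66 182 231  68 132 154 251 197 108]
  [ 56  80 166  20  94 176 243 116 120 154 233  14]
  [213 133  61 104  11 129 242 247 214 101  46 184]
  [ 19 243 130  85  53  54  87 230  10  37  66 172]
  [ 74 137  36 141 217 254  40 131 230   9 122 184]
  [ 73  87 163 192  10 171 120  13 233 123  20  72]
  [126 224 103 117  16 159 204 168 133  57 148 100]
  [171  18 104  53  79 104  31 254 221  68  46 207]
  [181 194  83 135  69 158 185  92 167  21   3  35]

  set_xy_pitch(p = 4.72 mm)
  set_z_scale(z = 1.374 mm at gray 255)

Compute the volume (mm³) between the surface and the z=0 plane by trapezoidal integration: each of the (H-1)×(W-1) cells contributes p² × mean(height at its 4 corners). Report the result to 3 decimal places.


height_mm = gray/255 × 1.374; cell vol = 4.72² × mean(4 corners)
unit = 4.72² × 1.374 / (4×255) = 0.0300103 mm³ per gray-sum
row 0: Σ corner-gray over 11 cells = 6212  → 186.4241
row 1: Σ corner-gray over 11 cells = 5904  → 177.1809
row 2: Σ corner-gray over 11 cells = 5847  → 175.4703
row 3: Σ corner-gray over 11 cells = 5154  → 154.6732
row 4: Σ corner-gray over 11 cells = 5073  → 152.2423
row 5: Σ corner-gray over 11 cells = 5301  → 159.0847
row 6: Σ corner-gray over 11 cells = 5293  → 158.8446
row 7: Σ corner-gray over 11 cells = 5218  → 156.5938
row 8: Σ corner-gray over 11 cells = 4764  → 142.9691
Σ rows: total corner-gray = 48766  → 1463.4830 mm³

1463.483


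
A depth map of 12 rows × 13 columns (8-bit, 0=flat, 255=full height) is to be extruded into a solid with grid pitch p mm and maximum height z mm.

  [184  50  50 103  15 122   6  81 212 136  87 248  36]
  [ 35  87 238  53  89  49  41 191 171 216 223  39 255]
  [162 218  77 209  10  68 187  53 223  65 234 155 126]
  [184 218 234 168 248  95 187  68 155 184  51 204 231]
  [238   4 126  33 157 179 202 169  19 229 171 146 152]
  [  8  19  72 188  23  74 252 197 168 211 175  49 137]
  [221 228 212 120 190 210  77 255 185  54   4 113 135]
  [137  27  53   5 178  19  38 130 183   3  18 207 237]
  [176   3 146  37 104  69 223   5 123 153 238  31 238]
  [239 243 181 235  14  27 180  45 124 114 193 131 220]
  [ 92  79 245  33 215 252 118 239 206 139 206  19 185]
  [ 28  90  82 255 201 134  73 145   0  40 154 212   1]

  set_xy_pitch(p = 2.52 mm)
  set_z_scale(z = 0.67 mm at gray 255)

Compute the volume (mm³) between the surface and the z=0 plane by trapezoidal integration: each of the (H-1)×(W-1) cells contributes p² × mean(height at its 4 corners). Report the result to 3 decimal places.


height_mm = gray/255 × 0.67; cell vol = 2.52² × mean(4 corners)
unit = 2.52² × 0.67 / (4×255) = 0.00417134 mm³ per gray-sum
row 0: Σ corner-gray over 12 cells = 5524  → 23.0425
row 1: Σ corner-gray over 12 cells = 6370  → 26.5714
row 2: Σ corner-gray over 12 cells = 7325  → 30.5551
row 3: Σ corner-gray over 12 cells = 7299  → 30.4466
row 4: Σ corner-gray over 12 cells = 6261  → 26.1168
row 5: Σ corner-gray over 12 cells = 6653  → 27.7519
row 6: Σ corner-gray over 12 cells = 5748  → 23.9769
row 7: Σ corner-gray over 12 cells = 4774  → 19.9140
row 8: Σ corner-gray over 12 cells = 6111  → 25.4911
row 9: Σ corner-gray over 12 cells = 7212  → 30.0837
row 10: Σ corner-gray over 12 cells = 6580  → 27.4474
Σ rows: total corner-gray = 69857  → 291.3974 mm³

291.397


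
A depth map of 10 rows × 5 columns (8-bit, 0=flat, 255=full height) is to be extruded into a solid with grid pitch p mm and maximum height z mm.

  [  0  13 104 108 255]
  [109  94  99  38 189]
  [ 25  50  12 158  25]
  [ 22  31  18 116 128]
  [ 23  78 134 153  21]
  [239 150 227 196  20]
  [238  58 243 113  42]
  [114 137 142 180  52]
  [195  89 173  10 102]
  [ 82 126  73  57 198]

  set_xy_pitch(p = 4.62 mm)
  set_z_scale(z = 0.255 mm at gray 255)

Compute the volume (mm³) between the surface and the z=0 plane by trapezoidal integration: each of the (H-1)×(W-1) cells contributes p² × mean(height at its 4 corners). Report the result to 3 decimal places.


82.075

height_mm = gray/255 × 0.255; cell vol = 4.62² × mean(4 corners)
unit = 4.62² × 0.255 / (4×255) = 0.0053361 mm³ per gray-sum
row 0: Σ corner-gray over 4 cells = 1465  → 7.8174
row 1: Σ corner-gray over 4 cells = 1250  → 6.6701
row 2: Σ corner-gray over 4 cells = 970  → 5.1760
row 3: Σ corner-gray over 4 cells = 1254  → 6.6915
row 4: Σ corner-gray over 4 cells = 2179  → 11.6274
row 5: Σ corner-gray over 4 cells = 2513  → 13.4096
row 6: Σ corner-gray over 4 cells = 2192  → 11.6967
row 7: Σ corner-gray over 4 cells = 1925  → 10.2720
row 8: Σ corner-gray over 4 cells = 1633  → 8.7139
Σ rows: total corner-gray = 15381  → 82.0746 mm³


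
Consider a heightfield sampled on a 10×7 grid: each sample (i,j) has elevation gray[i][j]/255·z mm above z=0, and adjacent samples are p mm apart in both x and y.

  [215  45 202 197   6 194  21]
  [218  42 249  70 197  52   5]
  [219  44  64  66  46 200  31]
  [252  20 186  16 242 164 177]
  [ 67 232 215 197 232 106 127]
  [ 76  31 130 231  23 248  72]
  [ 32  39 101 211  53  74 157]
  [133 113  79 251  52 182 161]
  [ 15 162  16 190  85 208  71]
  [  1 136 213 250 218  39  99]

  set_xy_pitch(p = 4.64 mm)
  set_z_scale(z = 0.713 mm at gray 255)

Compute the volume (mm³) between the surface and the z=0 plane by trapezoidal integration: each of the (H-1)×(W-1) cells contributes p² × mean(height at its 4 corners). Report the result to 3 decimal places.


412.931

height_mm = gray/255 × 0.713; cell vol = 4.64² × mean(4 corners)
unit = 4.64² × 0.713 / (4×255) = 0.0150496 mm³ per gray-sum
row 0: Σ corner-gray over 6 cells = 2967  → 44.6522
row 1: Σ corner-gray over 6 cells = 2533  → 38.1207
row 2: Σ corner-gray over 6 cells = 2775  → 41.7627
row 3: Σ corner-gray over 6 cells = 3843  → 57.8357
row 4: Σ corner-gray over 6 cells = 3632  → 54.6602
row 5: Σ corner-gray over 6 cells = 2619  → 39.4149
row 6: Σ corner-gray over 6 cells = 2793  → 42.0336
row 7: Σ corner-gray over 6 cells = 3056  → 45.9916
row 8: Σ corner-gray over 6 cells = 3220  → 48.4598
Σ rows: total corner-gray = 27438  → 412.9313 mm³


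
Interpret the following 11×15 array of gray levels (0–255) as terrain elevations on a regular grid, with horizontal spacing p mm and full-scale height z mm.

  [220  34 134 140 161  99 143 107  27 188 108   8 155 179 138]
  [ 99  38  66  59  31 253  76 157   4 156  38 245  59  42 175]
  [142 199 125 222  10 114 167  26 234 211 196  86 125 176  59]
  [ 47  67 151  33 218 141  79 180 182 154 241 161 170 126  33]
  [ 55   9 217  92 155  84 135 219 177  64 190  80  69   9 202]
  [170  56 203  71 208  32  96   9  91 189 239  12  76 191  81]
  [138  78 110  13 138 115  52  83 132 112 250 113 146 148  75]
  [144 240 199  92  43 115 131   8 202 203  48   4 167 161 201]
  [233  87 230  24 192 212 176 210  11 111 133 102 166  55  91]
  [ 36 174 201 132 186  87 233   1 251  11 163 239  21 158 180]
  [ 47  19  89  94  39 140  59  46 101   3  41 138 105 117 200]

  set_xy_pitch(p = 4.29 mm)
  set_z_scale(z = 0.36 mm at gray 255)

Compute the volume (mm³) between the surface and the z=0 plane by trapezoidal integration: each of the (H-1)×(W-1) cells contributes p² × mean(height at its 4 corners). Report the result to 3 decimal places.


445.044

height_mm = gray/255 × 0.36; cell vol = 4.29² × mean(4 corners)
unit = 4.29² × 0.36 / (4×255) = 0.00649556 mm³ per gray-sum
row 0: Σ corner-gray over 14 cells = 6046  → 39.2722
row 1: Σ corner-gray over 14 cells = 6705  → 43.5528
row 2: Σ corner-gray over 14 cells = 7869  → 51.1136
row 3: Σ corner-gray over 14 cells = 7143  → 46.3978
row 4: Σ corner-gray over 14 cells = 6454  → 41.9224
row 5: Σ corner-gray over 14 cells = 6390  → 41.5067
row 6: Σ corner-gray over 14 cells = 6764  → 43.9360
row 7: Σ corner-gray over 14 cells = 7313  → 47.5021
row 8: Σ corner-gray over 14 cells = 7672  → 49.8340
row 9: Σ corner-gray over 14 cells = 6159  → 40.0062
Σ rows: total corner-gray = 68515  → 445.0436 mm³


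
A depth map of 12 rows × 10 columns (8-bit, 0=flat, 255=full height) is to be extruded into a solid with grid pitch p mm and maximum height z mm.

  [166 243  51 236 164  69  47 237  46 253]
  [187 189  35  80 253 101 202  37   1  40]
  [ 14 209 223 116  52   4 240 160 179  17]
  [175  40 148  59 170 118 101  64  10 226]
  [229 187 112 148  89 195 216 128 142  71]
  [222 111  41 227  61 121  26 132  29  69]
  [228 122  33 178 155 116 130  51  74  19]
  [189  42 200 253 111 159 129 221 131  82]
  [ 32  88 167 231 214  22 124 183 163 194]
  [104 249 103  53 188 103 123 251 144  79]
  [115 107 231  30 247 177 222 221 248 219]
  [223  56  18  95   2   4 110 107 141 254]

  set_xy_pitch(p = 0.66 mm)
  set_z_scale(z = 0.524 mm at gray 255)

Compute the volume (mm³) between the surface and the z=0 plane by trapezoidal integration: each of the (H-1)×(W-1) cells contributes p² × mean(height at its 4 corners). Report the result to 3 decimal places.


height_mm = gray/255 × 0.524; cell vol = 0.66² × mean(4 corners)
unit = 0.66² × 0.524 / (4×255) = 0.000223779 mm³ per gray-sum
row 0: Σ corner-gray over 9 cells = 4628  → 1.0356
row 1: Σ corner-gray over 9 cells = 4420  → 0.9891
row 2: Σ corner-gray over 9 cells = 4218  → 0.9439
row 3: Σ corner-gray over 9 cells = 4555  → 1.0193
row 4: Σ corner-gray over 9 cells = 4521  → 1.0117
row 5: Σ corner-gray over 9 cells = 3752  → 0.8396
row 6: Σ corner-gray over 9 cells = 4728  → 1.0580
row 7: Σ corner-gray over 9 cells = 5373  → 1.2024
row 8: Σ corner-gray over 9 cells = 5221  → 1.1683
row 9: Σ corner-gray over 9 cells = 5911  → 1.3228
row 10: Σ corner-gray over 9 cells = 4843  → 1.0838
Σ rows: total corner-gray = 52170  → 11.6745 mm³

11.675


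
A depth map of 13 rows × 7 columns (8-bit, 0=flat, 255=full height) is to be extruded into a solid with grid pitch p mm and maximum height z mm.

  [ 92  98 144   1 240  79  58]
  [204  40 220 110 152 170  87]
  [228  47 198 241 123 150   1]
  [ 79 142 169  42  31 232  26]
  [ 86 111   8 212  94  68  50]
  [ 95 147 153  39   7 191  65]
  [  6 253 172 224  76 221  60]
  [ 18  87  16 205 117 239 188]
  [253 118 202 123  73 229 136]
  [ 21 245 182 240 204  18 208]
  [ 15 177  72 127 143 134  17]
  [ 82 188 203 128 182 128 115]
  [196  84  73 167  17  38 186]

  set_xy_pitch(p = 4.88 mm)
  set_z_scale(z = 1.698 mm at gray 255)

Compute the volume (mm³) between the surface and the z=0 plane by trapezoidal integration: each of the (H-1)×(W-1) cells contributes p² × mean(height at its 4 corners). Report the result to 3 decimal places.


height_mm = gray/255 × 1.698; cell vol = 4.88² × mean(4 corners)
unit = 4.88² × 1.698 / (4×255) = 0.039644 mm³ per gray-sum
row 0: Σ corner-gray over 6 cells = 2949  → 116.9101
row 1: Σ corner-gray over 6 cells = 3422  → 135.6617
row 2: Σ corner-gray over 6 cells = 3084  → 122.2620
row 3: Σ corner-gray over 6 cells = 2459  → 97.4845
row 4: Σ corner-gray over 6 cells = 2356  → 93.4012
row 5: Σ corner-gray over 6 cells = 3192  → 126.5436
row 6: Σ corner-gray over 6 cells = 3492  → 138.4367
row 7: Σ corner-gray over 6 cells = 3413  → 135.3049
row 8: Σ corner-gray over 6 cells = 3886  → 154.0565
row 9: Σ corner-gray over 6 cells = 3345  → 132.6091
row 10: Σ corner-gray over 6 cells = 3193  → 126.5832
row 11: Σ corner-gray over 6 cells = 2995  → 118.7337
Σ rows: total corner-gray = 37786  → 1497.9871 mm³

1497.987


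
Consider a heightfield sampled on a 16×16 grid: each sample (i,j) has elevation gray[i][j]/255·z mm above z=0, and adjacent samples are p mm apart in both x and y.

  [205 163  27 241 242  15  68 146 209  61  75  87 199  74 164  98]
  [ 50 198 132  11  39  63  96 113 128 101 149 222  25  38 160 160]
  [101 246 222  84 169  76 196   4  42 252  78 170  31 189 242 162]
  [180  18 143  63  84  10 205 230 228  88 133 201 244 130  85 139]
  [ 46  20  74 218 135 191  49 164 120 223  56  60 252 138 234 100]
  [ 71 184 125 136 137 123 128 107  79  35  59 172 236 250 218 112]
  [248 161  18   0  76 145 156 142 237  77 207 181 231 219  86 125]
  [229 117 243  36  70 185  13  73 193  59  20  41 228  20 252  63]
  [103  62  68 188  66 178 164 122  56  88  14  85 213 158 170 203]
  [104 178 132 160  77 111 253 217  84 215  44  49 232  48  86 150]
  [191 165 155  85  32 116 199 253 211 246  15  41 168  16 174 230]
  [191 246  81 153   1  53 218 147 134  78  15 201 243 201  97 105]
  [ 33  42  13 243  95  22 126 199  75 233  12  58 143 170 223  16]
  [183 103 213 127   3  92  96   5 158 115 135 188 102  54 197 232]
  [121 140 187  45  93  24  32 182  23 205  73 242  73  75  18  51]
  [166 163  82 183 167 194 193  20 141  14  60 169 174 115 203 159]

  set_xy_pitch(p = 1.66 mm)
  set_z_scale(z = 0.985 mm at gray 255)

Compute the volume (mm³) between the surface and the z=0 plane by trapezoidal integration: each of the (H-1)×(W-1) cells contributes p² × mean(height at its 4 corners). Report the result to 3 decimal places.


height_mm = gray/255 × 0.985; cell vol = 1.66² × mean(4 corners)
unit = 1.66² × 0.985 / (4×255) = 0.00266105 mm³ per gray-sum
row 0: Σ corner-gray over 15 cells = 7005  → 18.6406
row 1: Σ corner-gray over 15 cells = 7425  → 19.7583
row 2: Σ corner-gray over 15 cells = 8308  → 22.1080
row 3: Σ corner-gray over 15 cells = 8057  → 21.4400
row 4: Σ corner-gray over 15 cells = 8175  → 21.7540
row 5: Σ corner-gray over 15 cells = 8406  → 22.3687
row 6: Σ corner-gray over 15 cells = 7637  → 20.3224
row 7: Σ corner-gray over 15 cells = 6962  → 18.5262
row 8: Σ corner-gray over 15 cells = 7596  → 20.2133
row 9: Σ corner-gray over 15 cells = 8199  → 21.8179
row 10: Σ corner-gray over 15 cells = 8205  → 21.8339
row 11: Σ corner-gray over 15 cells = 7389  → 19.6625
row 12: Σ corner-gray over 15 cells = 6948  → 18.4889
row 13: Σ corner-gray over 15 cells = 6587  → 17.5283
row 14: Σ corner-gray over 15 cells = 7077  → 18.8322
Σ rows: total corner-gray = 113976  → 303.2953 mm³

303.295


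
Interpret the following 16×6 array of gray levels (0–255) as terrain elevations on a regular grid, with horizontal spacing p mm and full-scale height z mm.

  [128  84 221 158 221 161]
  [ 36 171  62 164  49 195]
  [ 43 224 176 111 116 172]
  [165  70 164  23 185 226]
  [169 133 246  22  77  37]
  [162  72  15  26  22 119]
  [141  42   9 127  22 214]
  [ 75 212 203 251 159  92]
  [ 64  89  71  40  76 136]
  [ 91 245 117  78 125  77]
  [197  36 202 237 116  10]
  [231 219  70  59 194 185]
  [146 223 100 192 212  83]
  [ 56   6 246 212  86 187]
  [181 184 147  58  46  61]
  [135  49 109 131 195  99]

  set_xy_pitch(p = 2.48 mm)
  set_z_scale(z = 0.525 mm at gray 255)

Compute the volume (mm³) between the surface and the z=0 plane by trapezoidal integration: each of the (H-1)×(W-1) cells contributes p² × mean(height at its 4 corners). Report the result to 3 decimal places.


height_mm = gray/255 × 0.525; cell vol = 2.48² × mean(4 corners)
unit = 2.48² × 0.525 / (4×255) = 0.00316565 mm³ per gray-sum
row 0: Σ corner-gray over 5 cells = 2780  → 8.8005
row 1: Σ corner-gray over 5 cells = 2592  → 8.2054
row 2: Σ corner-gray over 5 cells = 2744  → 8.6865
row 3: Σ corner-gray over 5 cells = 2437  → 7.7147
row 4: Σ corner-gray over 5 cells = 1713  → 5.4228
row 5: Σ corner-gray over 5 cells = 1306  → 4.1343
row 6: Σ corner-gray over 5 cells = 2572  → 8.1420
row 7: Σ corner-gray over 5 cells = 2569  → 8.1325
row 8: Σ corner-gray over 5 cells = 2050  → 6.4896
row 9: Σ corner-gray over 5 cells = 2687  → 8.5061
row 10: Σ corner-gray over 5 cells = 2889  → 9.1456
row 11: Σ corner-gray over 5 cells = 3183  → 10.0763
row 12: Σ corner-gray over 5 cells = 3026  → 9.5792
row 13: Σ corner-gray over 5 cells = 2455  → 7.7717
row 14: Σ corner-gray over 5 cells = 2314  → 7.3253
Σ rows: total corner-gray = 37317  → 118.1325 mm³

118.132


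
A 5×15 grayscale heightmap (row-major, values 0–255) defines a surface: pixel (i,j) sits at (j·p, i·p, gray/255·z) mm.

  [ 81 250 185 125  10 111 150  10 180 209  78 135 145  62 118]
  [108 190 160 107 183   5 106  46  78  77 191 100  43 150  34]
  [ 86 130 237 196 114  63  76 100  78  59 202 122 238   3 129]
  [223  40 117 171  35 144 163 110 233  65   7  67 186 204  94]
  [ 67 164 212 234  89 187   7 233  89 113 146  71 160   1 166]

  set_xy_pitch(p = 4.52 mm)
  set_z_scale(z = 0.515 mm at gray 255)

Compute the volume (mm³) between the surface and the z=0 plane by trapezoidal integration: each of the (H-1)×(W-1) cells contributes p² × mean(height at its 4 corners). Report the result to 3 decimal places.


277.235

height_mm = gray/255 × 0.515; cell vol = 4.52² × mean(4 corners)
unit = 4.52² × 0.515 / (4×255) = 0.0103153 mm³ per gray-sum
row 0: Σ corner-gray over 14 cells = 6513  → 67.1839
row 1: Σ corner-gray over 14 cells = 6465  → 66.6887
row 2: Σ corner-gray over 14 cells = 6852  → 70.6808
row 3: Σ corner-gray over 14 cells = 7046  → 72.6819
Σ rows: total corner-gray = 26876  → 277.2353 mm³


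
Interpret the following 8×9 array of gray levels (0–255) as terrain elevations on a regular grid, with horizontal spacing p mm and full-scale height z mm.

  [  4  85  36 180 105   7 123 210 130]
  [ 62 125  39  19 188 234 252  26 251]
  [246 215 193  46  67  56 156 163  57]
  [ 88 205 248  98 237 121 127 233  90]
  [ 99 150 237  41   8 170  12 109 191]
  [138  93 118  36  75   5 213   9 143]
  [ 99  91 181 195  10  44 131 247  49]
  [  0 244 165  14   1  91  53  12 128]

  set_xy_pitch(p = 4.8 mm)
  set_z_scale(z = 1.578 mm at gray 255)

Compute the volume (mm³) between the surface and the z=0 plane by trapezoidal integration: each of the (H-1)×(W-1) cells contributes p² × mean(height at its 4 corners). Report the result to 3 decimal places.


height_mm = gray/255 × 1.578; cell vol = 4.8² × mean(4 corners)
unit = 4.8² × 1.578 / (4×255) = 0.0356442 mm³ per gray-sum
row 0: Σ corner-gray over 8 cells = 3705  → 132.0619
row 1: Σ corner-gray over 8 cells = 4174  → 148.7790
row 2: Σ corner-gray over 8 cells = 4811  → 171.4844
row 3: Σ corner-gray over 8 cells = 4460  → 158.9733
row 4: Σ corner-gray over 8 cells = 3123  → 111.3169
row 5: Σ corner-gray over 8 cells = 3325  → 118.5171
row 6: Σ corner-gray over 8 cells = 3234  → 115.2735
Σ rows: total corner-gray = 26832  → 956.4061 mm³

956.406
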